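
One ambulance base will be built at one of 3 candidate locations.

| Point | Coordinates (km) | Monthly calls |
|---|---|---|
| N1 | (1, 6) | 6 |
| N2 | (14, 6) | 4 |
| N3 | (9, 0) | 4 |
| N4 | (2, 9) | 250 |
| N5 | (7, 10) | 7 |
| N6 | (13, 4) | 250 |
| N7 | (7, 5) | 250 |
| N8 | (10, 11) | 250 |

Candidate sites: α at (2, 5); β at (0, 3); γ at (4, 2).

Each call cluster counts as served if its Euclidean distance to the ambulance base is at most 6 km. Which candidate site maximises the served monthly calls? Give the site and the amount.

α, covering 506

Coverage radius r = 6 km; a point is covered iff (Δx)²+(Δy)² ≤ 6² = 36.
  α (2, 5): covers {N1, N4, N7} → 506
  β (0, 3): covers {N1} → 6
  γ (4, 2): covers {N1, N3, N7} → 260
Maximum coverage at α: 506 monthly calls.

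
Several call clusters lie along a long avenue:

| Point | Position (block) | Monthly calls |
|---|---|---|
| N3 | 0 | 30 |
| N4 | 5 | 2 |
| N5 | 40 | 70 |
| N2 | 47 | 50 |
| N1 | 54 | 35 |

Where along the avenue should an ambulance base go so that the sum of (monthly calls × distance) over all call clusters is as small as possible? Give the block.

For a sum of weighted absolute distances on a line, the optimum is the weighted median (not the mean). Total weight W = 187; half-weight = 93.5.
Sort by position and accumulate weight:
  block 0 (N3, w=30) → cum 30
  block 5 (N4, w=2) → cum 32
  block 40 (N5, w=70) → cum 102  ≥ 93.5 → median here
  block 47 (N2, w=50) → cum 152
  block 54 (N1, w=35) → cum 187
Optimal location: block 40.

x = 40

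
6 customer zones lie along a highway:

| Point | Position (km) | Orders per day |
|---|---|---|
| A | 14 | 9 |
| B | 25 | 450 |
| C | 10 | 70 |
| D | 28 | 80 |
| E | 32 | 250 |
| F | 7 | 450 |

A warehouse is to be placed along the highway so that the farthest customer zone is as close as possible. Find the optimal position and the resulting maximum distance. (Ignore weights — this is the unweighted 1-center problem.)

The 1-center on a line is the midpoint of the two extreme points: leftmost at 7, rightmost at 32.
Optimal location = (7 + 32)/2 = 19.5; maximum distance = (32 − 7)/2 = 12.5.

location 19.5, max distance 12.5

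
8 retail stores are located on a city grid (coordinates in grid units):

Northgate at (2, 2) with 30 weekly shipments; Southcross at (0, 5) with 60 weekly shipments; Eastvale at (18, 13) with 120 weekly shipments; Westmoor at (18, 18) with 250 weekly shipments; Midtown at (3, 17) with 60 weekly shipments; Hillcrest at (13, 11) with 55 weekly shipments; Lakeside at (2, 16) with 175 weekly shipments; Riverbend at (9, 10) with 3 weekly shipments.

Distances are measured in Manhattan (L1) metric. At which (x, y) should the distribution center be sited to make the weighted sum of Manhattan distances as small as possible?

Manhattan distance separates: Σwᵢ(|x−xᵢ|+|y−yᵢ|) = Σwᵢ|x−xᵢ| + Σwᵢ|y−yᵢ|, so x and y are optimised independently as 1-D weighted medians.
Total weight W = 753; half = 376.5.
x-coordinate, sorted with cumulative weight:
  x=0 (Southcross, w=60) cum 60
  x=2 (Northgate, w=30) cum 90
  x=2 (Lakeside, w=175) cum 265
  x=3 (Midtown, w=60) cum 325
  x=9 (Riverbend, w=3) cum 328
  x=13 (Hillcrest, w=55) cum 383  ← median
  x=18 (Eastvale, w=120) cum 503
  x=18 (Westmoor, w=250) cum 753
⇒ x* = 13
y-coordinate, sorted with cumulative weight:
  y=2 (Northgate, w=30) cum 30
  y=5 (Southcross, w=60) cum 90
  y=10 (Riverbend, w=3) cum 93
  y=11 (Hillcrest, w=55) cum 148
  y=13 (Eastvale, w=120) cum 268
  y=16 (Lakeside, w=175) cum 443  ← median
  y=17 (Midtown, w=60) cum 503
  y=18 (Westmoor, w=250) cum 753
⇒ y* = 16

(13, 16)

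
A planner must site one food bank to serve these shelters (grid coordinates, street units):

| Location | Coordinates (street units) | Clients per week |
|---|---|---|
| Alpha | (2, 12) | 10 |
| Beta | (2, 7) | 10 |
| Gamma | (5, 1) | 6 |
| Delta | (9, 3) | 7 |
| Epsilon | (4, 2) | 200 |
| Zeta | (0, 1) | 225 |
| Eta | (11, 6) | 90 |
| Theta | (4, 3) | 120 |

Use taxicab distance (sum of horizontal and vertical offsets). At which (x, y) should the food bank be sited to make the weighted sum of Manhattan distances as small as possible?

Manhattan distance separates: Σwᵢ(|x−xᵢ|+|y−yᵢ|) = Σwᵢ|x−xᵢ| + Σwᵢ|y−yᵢ|, so x and y are optimised independently as 1-D weighted medians.
Total weight W = 668; half = 334.
x-coordinate, sorted with cumulative weight:
  x=0 (Zeta, w=225) cum 225
  x=2 (Alpha, w=10) cum 235
  x=2 (Beta, w=10) cum 245
  x=4 (Epsilon, w=200) cum 445  ← median
  x=4 (Theta, w=120) cum 565
  x=5 (Gamma, w=6) cum 571
  x=9 (Delta, w=7) cum 578
  x=11 (Eta, w=90) cum 668
⇒ x* = 4
y-coordinate, sorted with cumulative weight:
  y=1 (Gamma, w=6) cum 6
  y=1 (Zeta, w=225) cum 231
  y=2 (Epsilon, w=200) cum 431  ← median
  y=3 (Delta, w=7) cum 438
  y=3 (Theta, w=120) cum 558
  y=6 (Eta, w=90) cum 648
  y=7 (Beta, w=10) cum 658
  y=12 (Alpha, w=10) cum 668
⇒ y* = 2

(4, 2)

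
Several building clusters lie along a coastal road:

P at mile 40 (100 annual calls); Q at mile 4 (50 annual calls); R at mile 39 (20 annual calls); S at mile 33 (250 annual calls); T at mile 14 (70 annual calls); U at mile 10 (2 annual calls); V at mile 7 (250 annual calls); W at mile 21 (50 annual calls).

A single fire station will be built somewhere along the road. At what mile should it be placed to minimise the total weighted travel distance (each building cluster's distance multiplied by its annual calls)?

x = 21

For a sum of weighted absolute distances on a line, the optimum is the weighted median (not the mean). Total weight W = 792; half-weight = 396.
Sort by position and accumulate weight:
  mile 4 (Q, w=50) → cum 50
  mile 7 (V, w=250) → cum 300
  mile 10 (U, w=2) → cum 302
  mile 14 (T, w=70) → cum 372
  mile 21 (W, w=50) → cum 422  ≥ 396 → median here
  mile 33 (S, w=250) → cum 672
  mile 39 (R, w=20) → cum 692
  mile 40 (P, w=100) → cum 792
Optimal location: mile 21.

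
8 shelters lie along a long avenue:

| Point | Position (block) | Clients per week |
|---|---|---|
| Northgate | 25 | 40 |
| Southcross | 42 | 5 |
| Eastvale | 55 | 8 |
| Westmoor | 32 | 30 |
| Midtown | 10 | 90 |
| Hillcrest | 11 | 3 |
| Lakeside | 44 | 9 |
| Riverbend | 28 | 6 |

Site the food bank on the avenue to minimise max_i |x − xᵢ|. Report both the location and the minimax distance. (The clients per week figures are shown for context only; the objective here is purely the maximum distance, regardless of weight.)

location 32.5, max distance 22.5

The 1-center on a line is the midpoint of the two extreme points: leftmost at 10, rightmost at 55.
Optimal location = (10 + 55)/2 = 32.5; maximum distance = (55 − 10)/2 = 22.5.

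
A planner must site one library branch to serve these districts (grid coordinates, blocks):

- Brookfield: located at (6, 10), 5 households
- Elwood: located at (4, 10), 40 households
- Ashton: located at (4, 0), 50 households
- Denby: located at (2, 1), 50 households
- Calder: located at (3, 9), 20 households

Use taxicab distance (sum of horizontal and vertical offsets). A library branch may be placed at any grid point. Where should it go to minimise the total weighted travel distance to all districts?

Manhattan distance separates: Σwᵢ(|x−xᵢ|+|y−yᵢ|) = Σwᵢ|x−xᵢ| + Σwᵢ|y−yᵢ|, so x and y are optimised independently as 1-D weighted medians.
Total weight W = 165; half = 82.5.
x-coordinate, sorted with cumulative weight:
  x=2 (Denby, w=50) cum 50
  x=3 (Calder, w=20) cum 70
  x=4 (Elwood, w=40) cum 110  ← median
  x=4 (Ashton, w=50) cum 160
  x=6 (Brookfield, w=5) cum 165
⇒ x* = 4
y-coordinate, sorted with cumulative weight:
  y=0 (Ashton, w=50) cum 50
  y=1 (Denby, w=50) cum 100  ← median
  y=9 (Calder, w=20) cum 120
  y=10 (Brookfield, w=5) cum 125
  y=10 (Elwood, w=40) cum 165
⇒ y* = 1

(4, 1)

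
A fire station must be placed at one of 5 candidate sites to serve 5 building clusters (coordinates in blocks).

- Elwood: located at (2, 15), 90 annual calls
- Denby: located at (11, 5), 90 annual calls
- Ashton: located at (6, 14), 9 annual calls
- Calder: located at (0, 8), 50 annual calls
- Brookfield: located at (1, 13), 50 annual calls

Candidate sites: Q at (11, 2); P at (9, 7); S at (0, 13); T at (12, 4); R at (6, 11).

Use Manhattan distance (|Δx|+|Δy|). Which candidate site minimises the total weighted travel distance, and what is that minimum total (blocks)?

Total weighted distance at each candidate:
  Q (11, 2): total = 4303
  P (9, 7): total = 3000
  S (0, 13): total = 2433
  T (12, 4): total = 4014
  R (6, 11): total = 2537
Minimum is at S with total 2433 blocks.

S, total 2433 blocks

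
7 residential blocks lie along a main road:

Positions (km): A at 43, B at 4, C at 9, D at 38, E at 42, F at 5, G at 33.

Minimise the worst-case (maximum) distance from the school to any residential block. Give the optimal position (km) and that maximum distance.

location 23.5, max distance 19.5

The 1-center on a line is the midpoint of the two extreme points: leftmost at 4, rightmost at 43.
Optimal location = (4 + 43)/2 = 23.5; maximum distance = (43 − 4)/2 = 19.5.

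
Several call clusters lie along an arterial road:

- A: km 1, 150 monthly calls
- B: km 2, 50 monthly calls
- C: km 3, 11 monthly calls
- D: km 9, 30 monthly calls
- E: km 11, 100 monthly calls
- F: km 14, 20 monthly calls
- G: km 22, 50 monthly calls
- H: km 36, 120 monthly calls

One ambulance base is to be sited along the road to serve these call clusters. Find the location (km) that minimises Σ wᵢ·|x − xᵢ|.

For a sum of weighted absolute distances on a line, the optimum is the weighted median (not the mean). Total weight W = 531; half-weight = 265.5.
Sort by position and accumulate weight:
  km 1 (A, w=150) → cum 150
  km 2 (B, w=50) → cum 200
  km 3 (C, w=11) → cum 211
  km 9 (D, w=30) → cum 241
  km 11 (E, w=100) → cum 341  ≥ 265.5 → median here
  km 14 (F, w=20) → cum 361
  km 22 (G, w=50) → cum 411
  km 36 (H, w=120) → cum 531
Optimal location: km 11.

x = 11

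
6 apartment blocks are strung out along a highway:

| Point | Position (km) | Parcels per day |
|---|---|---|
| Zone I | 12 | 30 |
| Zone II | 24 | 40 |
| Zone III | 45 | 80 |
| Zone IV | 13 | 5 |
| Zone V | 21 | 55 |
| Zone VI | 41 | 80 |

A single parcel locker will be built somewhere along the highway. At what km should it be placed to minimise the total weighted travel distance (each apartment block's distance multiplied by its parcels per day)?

x = 41

For a sum of weighted absolute distances on a line, the optimum is the weighted median (not the mean). Total weight W = 290; half-weight = 145.
Sort by position and accumulate weight:
  km 12 (Zone I, w=30) → cum 30
  km 13 (Zone IV, w=5) → cum 35
  km 21 (Zone V, w=55) → cum 90
  km 24 (Zone II, w=40) → cum 130
  km 41 (Zone VI, w=80) → cum 210  ≥ 145 → median here
  km 45 (Zone III, w=80) → cum 290
Optimal location: km 41.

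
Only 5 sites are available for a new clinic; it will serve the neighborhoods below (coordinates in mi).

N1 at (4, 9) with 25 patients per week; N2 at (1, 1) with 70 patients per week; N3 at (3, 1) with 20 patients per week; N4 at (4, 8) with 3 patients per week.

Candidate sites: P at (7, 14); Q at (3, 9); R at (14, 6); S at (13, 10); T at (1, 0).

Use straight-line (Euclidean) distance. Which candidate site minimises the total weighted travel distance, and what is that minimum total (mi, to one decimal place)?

T, total 377.5 mi

Total weighted distance at each candidate:
  P (7, 14): total = 1440.2
  Q (3, 9): total = 766.5
  R (14, 6): total = 1508.2
  S (13, 10): total = 1573.1
  T (1, 0): total = 377.5
Minimum is at T with total 377.5 mi.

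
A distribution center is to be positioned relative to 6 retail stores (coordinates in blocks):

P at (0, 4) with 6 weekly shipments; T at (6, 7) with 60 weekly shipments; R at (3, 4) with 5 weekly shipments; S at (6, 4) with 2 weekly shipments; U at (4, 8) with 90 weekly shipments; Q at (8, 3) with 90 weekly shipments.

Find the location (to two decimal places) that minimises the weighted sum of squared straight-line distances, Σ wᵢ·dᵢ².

(5.80, 5.78)

The minimiser of Σwᵢ‖p−pᵢ‖² is the weighted centroid p* = (Σwᵢpᵢ)/(Σwᵢ).
Σwᵢ = 253.
Σwᵢxᵢ = 6·0 + 60·6 + 5·3 + 2·6 + 90·4 + 90·8 = 1467.
Σwᵢyᵢ = 6·4 + 60·7 + 5·4 + 2·4 + 90·8 + 90·3 = 1462.
x* = 1467/253 = 5.80, y* = 1462/253 = 5.78.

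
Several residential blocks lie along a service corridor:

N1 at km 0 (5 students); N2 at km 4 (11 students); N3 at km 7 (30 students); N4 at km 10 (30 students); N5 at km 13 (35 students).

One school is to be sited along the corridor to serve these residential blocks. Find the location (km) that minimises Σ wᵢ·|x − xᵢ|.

For a sum of weighted absolute distances on a line, the optimum is the weighted median (not the mean). Total weight W = 111; half-weight = 55.5.
Sort by position and accumulate weight:
  km 0 (N1, w=5) → cum 5
  km 4 (N2, w=11) → cum 16
  km 7 (N3, w=30) → cum 46
  km 10 (N4, w=30) → cum 76  ≥ 55.5 → median here
  km 13 (N5, w=35) → cum 111
Optimal location: km 10.

x = 10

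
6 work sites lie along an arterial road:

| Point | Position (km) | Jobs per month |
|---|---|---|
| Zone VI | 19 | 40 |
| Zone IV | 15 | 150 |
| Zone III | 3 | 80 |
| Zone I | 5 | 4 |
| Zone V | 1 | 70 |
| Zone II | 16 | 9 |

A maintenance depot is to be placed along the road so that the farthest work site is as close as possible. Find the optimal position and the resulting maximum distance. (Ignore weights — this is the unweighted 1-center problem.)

location 10, max distance 9

The 1-center on a line is the midpoint of the two extreme points: leftmost at 1, rightmost at 19.
Optimal location = (1 + 19)/2 = 10; maximum distance = (19 − 1)/2 = 9.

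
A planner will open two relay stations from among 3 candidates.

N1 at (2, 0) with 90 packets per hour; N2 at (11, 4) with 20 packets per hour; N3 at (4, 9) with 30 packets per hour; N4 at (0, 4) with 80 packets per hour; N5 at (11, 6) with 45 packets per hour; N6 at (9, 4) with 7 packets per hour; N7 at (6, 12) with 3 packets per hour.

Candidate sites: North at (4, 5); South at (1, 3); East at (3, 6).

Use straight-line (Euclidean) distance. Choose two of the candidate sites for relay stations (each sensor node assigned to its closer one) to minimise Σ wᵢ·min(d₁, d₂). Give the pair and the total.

Evaluate every pair (each demand assigned to the nearer of the two):
  {North, South}: total = 1034.9
  {South, East}: total = 1081.9
  {North, East}: total = 1383.4
Best pair: {North, South} with total 1034.9.

{North, South}, total 1034.9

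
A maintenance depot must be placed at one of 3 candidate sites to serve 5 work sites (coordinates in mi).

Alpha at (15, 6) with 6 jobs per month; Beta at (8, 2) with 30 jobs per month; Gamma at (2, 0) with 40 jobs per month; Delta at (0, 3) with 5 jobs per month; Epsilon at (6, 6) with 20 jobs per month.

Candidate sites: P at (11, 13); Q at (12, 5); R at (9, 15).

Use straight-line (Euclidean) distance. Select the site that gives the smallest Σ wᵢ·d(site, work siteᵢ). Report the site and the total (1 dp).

Q, total 798.7 mi

Total weighted distance at each candidate:
  P (11, 13): total = 1269.3
  Q (12, 5): total = 798.7
  R (9, 15): total = 1382.9
Minimum is at Q with total 798.7 mi.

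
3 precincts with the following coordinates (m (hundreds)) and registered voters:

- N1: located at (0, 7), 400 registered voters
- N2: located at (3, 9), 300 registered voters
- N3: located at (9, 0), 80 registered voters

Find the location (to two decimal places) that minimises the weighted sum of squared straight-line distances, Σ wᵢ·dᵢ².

The minimiser of Σwᵢ‖p−pᵢ‖² is the weighted centroid p* = (Σwᵢpᵢ)/(Σwᵢ).
Σwᵢ = 780.
Σwᵢxᵢ = 400·0 + 300·3 + 80·9 = 1620.
Σwᵢyᵢ = 400·7 + 300·9 + 80·0 = 5500.
x* = 1620/780 = 2.08, y* = 5500/780 = 7.05.

(2.08, 7.05)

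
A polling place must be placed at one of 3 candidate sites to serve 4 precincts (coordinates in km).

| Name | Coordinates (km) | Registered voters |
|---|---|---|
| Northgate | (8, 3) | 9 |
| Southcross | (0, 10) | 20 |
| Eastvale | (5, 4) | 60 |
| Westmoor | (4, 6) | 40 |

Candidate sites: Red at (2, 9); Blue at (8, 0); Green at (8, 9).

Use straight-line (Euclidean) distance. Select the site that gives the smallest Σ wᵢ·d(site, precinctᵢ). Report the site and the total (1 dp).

Red, total 615.2 km

Total weighted distance at each candidate:
  Red (2, 9): total = 615.2
  Blue (8, 0): total = 871.6
  Green (8, 9): total = 765.1
Minimum is at Red with total 615.2 km.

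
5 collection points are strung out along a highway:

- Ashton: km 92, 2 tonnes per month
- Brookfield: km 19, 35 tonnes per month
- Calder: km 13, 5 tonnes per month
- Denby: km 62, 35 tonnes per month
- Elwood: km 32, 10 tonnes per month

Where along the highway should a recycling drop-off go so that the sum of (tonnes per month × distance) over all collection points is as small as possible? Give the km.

For a sum of weighted absolute distances on a line, the optimum is the weighted median (not the mean). Total weight W = 87; half-weight = 43.5.
Sort by position and accumulate weight:
  km 13 (Calder, w=5) → cum 5
  km 19 (Brookfield, w=35) → cum 40
  km 32 (Elwood, w=10) → cum 50  ≥ 43.5 → median here
  km 62 (Denby, w=35) → cum 85
  km 92 (Ashton, w=2) → cum 87
Optimal location: km 32.

x = 32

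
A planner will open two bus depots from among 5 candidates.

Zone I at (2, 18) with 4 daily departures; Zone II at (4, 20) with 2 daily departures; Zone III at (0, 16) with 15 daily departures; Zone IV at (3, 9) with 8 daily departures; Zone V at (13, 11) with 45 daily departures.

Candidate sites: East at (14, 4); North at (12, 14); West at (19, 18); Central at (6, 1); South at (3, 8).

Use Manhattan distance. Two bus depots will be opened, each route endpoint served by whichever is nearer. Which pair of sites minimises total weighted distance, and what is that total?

Evaluate every pair (each demand assigned to the nearer of the two):
  {North, South}: total = 423
  {North, Central}: total = 562
  {East, North}: total = 586
  {North, West}: total = 586
  {East, South}: total = 603
  {West, South}: total = 828
  {Central, South}: total = 828
  {East, Central}: total = 889
  {East, West}: total = 905
  {West, Central}: total = 1090
Best pair: {North, South} with total 423.

{North, South}, total 423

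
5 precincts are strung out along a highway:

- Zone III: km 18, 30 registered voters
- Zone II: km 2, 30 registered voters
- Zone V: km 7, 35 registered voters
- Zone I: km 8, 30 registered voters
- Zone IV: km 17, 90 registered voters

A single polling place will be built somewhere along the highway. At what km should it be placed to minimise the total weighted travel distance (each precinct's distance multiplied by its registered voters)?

For a sum of weighted absolute distances on a line, the optimum is the weighted median (not the mean). Total weight W = 215; half-weight = 107.5.
Sort by position and accumulate weight:
  km 2 (Zone II, w=30) → cum 30
  km 7 (Zone V, w=35) → cum 65
  km 8 (Zone I, w=30) → cum 95
  km 17 (Zone IV, w=90) → cum 185  ≥ 107.5 → median here
  km 18 (Zone III, w=30) → cum 215
Optimal location: km 17.

x = 17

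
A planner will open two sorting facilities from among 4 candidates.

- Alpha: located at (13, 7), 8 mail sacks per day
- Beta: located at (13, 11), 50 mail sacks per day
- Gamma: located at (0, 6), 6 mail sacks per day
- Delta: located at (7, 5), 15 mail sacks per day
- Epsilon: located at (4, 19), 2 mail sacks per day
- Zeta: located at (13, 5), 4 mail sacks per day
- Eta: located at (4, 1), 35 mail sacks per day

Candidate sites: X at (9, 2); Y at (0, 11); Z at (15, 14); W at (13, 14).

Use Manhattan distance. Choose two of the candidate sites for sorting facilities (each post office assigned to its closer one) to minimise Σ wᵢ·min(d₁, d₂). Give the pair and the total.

{X, W}, total 625

Evaluate every pair (each demand assigned to the nearer of the two):
  {X, W}: total = 625
  {X, Z}: total = 745
  {Y, W}: total = 981
  {X, Y}: total = 1089
  {Y, Z}: total = 1105
  {Z, W}: total = 1391
Best pair: {X, W} with total 625.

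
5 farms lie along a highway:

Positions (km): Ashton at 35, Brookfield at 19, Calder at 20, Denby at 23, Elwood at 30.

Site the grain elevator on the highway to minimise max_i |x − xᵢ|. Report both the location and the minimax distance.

The 1-center on a line is the midpoint of the two extreme points: leftmost at 19, rightmost at 35.
Optimal location = (19 + 35)/2 = 27; maximum distance = (35 − 19)/2 = 8.

location 27, max distance 8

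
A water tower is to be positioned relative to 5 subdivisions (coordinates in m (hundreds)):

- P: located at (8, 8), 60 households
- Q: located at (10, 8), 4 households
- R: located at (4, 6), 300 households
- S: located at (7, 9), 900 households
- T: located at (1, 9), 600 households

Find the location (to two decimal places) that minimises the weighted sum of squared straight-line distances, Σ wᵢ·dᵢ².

The minimiser of Σwᵢ‖p−pᵢ‖² is the weighted centroid p* = (Σwᵢpᵢ)/(Σwᵢ).
Σwᵢ = 1864.
Σwᵢxᵢ = 60·8 + 4·10 + 300·4 + 900·7 + 600·1 = 8620.
Σwᵢyᵢ = 60·8 + 4·8 + 300·6 + 900·9 + 600·9 = 15812.
x* = 8620/1864 = 4.62, y* = 15812/1864 = 8.48.

(4.62, 8.48)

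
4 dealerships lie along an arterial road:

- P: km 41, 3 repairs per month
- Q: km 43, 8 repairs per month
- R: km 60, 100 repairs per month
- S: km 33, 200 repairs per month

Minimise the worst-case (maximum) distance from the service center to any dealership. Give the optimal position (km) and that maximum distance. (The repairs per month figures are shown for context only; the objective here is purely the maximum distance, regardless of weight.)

The 1-center on a line is the midpoint of the two extreme points: leftmost at 33, rightmost at 60.
Optimal location = (33 + 60)/2 = 46.5; maximum distance = (60 − 33)/2 = 13.5.

location 46.5, max distance 13.5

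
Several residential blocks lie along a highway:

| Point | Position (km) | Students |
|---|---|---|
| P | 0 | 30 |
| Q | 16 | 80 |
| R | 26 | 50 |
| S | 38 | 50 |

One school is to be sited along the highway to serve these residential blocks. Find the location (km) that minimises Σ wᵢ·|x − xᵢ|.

For a sum of weighted absolute distances on a line, the optimum is the weighted median (not the mean). Total weight W = 210; half-weight = 105.
Sort by position and accumulate weight:
  km 0 (P, w=30) → cum 30
  km 16 (Q, w=80) → cum 110  ≥ 105 → median here
  km 26 (R, w=50) → cum 160
  km 38 (S, w=50) → cum 210
Optimal location: km 16.

x = 16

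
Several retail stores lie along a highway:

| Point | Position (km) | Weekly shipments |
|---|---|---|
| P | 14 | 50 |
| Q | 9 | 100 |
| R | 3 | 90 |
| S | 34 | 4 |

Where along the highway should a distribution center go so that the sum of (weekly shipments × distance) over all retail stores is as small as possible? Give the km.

For a sum of weighted absolute distances on a line, the optimum is the weighted median (not the mean). Total weight W = 244; half-weight = 122.
Sort by position and accumulate weight:
  km 3 (R, w=90) → cum 90
  km 9 (Q, w=100) → cum 190  ≥ 122 → median here
  km 14 (P, w=50) → cum 240
  km 34 (S, w=4) → cum 244
Optimal location: km 9.

x = 9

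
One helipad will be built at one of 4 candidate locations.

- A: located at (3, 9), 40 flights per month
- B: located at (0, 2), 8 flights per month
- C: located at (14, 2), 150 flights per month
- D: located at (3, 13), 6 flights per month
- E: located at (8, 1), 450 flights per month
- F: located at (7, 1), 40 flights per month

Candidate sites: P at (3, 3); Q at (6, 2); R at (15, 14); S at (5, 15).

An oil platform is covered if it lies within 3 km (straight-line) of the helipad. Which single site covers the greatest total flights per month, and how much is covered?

Coverage radius r = 3 km; a point is covered iff (Δx)²+(Δy)² ≤ 3² = 9.
  P (3, 3): covers {none} → 0
  Q (6, 2): covers {E, F} → 490
  R (15, 14): covers {none} → 0
  S (5, 15): covers {D} → 6
Maximum coverage at Q: 490 flights per month.

Q, covering 490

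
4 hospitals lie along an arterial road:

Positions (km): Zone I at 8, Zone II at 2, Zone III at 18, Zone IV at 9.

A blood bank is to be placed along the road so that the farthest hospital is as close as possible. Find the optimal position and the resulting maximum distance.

The 1-center on a line is the midpoint of the two extreme points: leftmost at 2, rightmost at 18.
Optimal location = (2 + 18)/2 = 10; maximum distance = (18 − 2)/2 = 8.

location 10, max distance 8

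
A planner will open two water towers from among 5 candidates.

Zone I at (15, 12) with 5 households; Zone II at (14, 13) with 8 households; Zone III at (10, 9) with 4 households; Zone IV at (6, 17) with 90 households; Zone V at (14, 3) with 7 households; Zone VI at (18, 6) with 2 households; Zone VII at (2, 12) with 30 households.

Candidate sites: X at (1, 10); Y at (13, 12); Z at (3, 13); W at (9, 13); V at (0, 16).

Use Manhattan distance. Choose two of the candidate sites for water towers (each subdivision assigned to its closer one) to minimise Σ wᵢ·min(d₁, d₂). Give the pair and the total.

Evaluate every pair (each demand assigned to the nearer of the two):
  {Y, Z}: total = 832
  {Z, W}: total = 922
  {X, W}: total = 952
  {Y, V}: total = 952
  {Y, W}: total = 1008
  {W, V}: total = 1042
  {X, Z}: total = 1065
  {Z, V}: total = 1078
  {X, V}: total = 1150
  {X, Y}: total = 1312
Best pair: {Y, Z} with total 832.

{Y, Z}, total 832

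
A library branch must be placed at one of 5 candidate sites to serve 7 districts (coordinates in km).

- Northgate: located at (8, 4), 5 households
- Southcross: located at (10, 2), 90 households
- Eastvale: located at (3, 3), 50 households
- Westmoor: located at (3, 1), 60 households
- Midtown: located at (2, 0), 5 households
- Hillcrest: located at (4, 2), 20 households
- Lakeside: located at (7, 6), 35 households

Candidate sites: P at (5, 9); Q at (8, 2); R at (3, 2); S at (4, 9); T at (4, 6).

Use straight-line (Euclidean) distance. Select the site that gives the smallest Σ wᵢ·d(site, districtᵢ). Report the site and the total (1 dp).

R, total 996.1 km

Total weighted distance at each candidate:
  P (5, 9): total = 1929.4
  Q (8, 2): total = 1006.8
  R (3, 2): total = 996.1
  S (4, 9): total = 1984.2
  T (4, 6): total = 1352.0
Minimum is at R with total 996.1 km.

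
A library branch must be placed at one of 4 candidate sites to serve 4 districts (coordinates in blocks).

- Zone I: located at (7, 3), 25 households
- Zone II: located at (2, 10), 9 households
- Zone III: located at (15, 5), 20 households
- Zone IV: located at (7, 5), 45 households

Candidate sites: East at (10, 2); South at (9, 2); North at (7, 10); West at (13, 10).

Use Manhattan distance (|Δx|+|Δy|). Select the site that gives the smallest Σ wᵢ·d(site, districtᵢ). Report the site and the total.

Total weighted distance at each candidate:
  East (10, 2): total = 674
  South (9, 2): total = 615
  North (7, 10): total = 705
  West (13, 10): total = 1059
Minimum is at South with total 615 blocks.

South, total 615 blocks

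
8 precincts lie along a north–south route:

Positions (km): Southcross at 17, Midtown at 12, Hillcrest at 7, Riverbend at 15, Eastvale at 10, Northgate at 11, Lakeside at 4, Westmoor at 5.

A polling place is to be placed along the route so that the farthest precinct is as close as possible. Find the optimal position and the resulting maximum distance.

location 10.5, max distance 6.5

The 1-center on a line is the midpoint of the two extreme points: leftmost at 4, rightmost at 17.
Optimal location = (4 + 17)/2 = 10.5; maximum distance = (17 − 4)/2 = 6.5.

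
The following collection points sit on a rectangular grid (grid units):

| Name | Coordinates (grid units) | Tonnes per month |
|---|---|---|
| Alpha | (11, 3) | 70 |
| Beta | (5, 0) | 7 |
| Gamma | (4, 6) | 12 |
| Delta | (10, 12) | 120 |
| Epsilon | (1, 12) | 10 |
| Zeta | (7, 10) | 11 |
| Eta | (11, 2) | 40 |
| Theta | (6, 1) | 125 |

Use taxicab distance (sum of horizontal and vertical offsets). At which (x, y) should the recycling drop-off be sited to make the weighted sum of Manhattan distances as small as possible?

(10, 3)

Manhattan distance separates: Σwᵢ(|x−xᵢ|+|y−yᵢ|) = Σwᵢ|x−xᵢ| + Σwᵢ|y−yᵢ|, so x and y are optimised independently as 1-D weighted medians.
Total weight W = 395; half = 197.5.
x-coordinate, sorted with cumulative weight:
  x=1 (Epsilon, w=10) cum 10
  x=4 (Gamma, w=12) cum 22
  x=5 (Beta, w=7) cum 29
  x=6 (Theta, w=125) cum 154
  x=7 (Zeta, w=11) cum 165
  x=10 (Delta, w=120) cum 285  ← median
  x=11 (Alpha, w=70) cum 355
  x=11 (Eta, w=40) cum 395
⇒ x* = 10
y-coordinate, sorted with cumulative weight:
  y=0 (Beta, w=7) cum 7
  y=1 (Theta, w=125) cum 132
  y=2 (Eta, w=40) cum 172
  y=3 (Alpha, w=70) cum 242  ← median
  y=6 (Gamma, w=12) cum 254
  y=10 (Zeta, w=11) cum 265
  y=12 (Delta, w=120) cum 385
  y=12 (Epsilon, w=10) cum 395
⇒ y* = 3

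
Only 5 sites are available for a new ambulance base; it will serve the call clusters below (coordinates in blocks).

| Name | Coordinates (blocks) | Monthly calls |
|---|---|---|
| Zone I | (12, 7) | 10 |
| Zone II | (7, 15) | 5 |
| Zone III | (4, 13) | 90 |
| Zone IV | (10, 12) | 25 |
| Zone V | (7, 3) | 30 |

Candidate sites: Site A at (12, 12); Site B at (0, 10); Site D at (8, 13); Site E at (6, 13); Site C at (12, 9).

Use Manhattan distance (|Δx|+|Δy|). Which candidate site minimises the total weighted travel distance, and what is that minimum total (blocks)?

Total weighted distance at each candidate:
  Site A (12, 12): total = 1370
  Site B (0, 10): total = 1560
  Site D (8, 13): total = 880
  Site E (6, 13): total = 770
  Site C (12, 9): total = 1610
Minimum is at Site E with total 770 blocks.

Site E, total 770 blocks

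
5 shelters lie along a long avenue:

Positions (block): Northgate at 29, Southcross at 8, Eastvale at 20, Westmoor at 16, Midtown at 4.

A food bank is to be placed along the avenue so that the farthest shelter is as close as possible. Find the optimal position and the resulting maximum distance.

The 1-center on a line is the midpoint of the two extreme points: leftmost at 4, rightmost at 29.
Optimal location = (4 + 29)/2 = 16.5; maximum distance = (29 − 4)/2 = 12.5.

location 16.5, max distance 12.5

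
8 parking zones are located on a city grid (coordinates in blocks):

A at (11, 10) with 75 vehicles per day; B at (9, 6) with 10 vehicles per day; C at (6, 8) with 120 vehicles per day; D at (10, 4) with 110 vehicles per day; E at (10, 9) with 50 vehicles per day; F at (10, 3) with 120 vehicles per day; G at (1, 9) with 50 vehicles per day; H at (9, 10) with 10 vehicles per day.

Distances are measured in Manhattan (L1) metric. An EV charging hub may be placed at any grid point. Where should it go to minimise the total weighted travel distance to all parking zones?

(10, 8)

Manhattan distance separates: Σwᵢ(|x−xᵢ|+|y−yᵢ|) = Σwᵢ|x−xᵢ| + Σwᵢ|y−yᵢ|, so x and y are optimised independently as 1-D weighted medians.
Total weight W = 545; half = 272.5.
x-coordinate, sorted with cumulative weight:
  x=1 (G, w=50) cum 50
  x=6 (C, w=120) cum 170
  x=9 (B, w=10) cum 180
  x=9 (H, w=10) cum 190
  x=10 (D, w=110) cum 300  ← median
  x=10 (E, w=50) cum 350
  x=10 (F, w=120) cum 470
  x=11 (A, w=75) cum 545
⇒ x* = 10
y-coordinate, sorted with cumulative weight:
  y=3 (F, w=120) cum 120
  y=4 (D, w=110) cum 230
  y=6 (B, w=10) cum 240
  y=8 (C, w=120) cum 360  ← median
  y=9 (E, w=50) cum 410
  y=9 (G, w=50) cum 460
  y=10 (A, w=75) cum 535
  y=10 (H, w=10) cum 545
⇒ y* = 8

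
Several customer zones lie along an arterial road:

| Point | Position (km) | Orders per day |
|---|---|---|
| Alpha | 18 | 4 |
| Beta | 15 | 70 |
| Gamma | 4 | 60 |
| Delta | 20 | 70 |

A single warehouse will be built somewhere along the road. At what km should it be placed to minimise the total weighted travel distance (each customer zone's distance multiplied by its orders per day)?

x = 15

For a sum of weighted absolute distances on a line, the optimum is the weighted median (not the mean). Total weight W = 204; half-weight = 102.
Sort by position and accumulate weight:
  km 4 (Gamma, w=60) → cum 60
  km 15 (Beta, w=70) → cum 130  ≥ 102 → median here
  km 18 (Alpha, w=4) → cum 134
  km 20 (Delta, w=70) → cum 204
Optimal location: km 15.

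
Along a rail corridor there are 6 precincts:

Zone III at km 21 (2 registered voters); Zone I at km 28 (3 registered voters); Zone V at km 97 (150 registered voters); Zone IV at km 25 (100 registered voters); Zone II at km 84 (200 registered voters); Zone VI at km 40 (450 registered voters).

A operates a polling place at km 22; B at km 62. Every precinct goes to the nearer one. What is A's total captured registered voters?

555

The indifferent point is the midpoint (22+62)/2 = 42; precincts left of it (closer to A at 22) go to A, those right go to B.
  Zone III at 21 (w=2) → A
  Zone IV at 25 (w=100) → A
  Zone I at 28 (w=3) → A
  Zone VI at 40 (w=450) → A
  Zone II at 84 (w=200) → B
  Zone V at 97 (w=150) → B
A captures 555; B captures 350.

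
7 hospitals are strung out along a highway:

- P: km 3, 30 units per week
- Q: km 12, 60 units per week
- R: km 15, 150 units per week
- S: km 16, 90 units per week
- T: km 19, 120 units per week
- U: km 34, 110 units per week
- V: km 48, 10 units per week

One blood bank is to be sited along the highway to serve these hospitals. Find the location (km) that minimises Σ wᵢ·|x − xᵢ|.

For a sum of weighted absolute distances on a line, the optimum is the weighted median (not the mean). Total weight W = 570; half-weight = 285.
Sort by position and accumulate weight:
  km 3 (P, w=30) → cum 30
  km 12 (Q, w=60) → cum 90
  km 15 (R, w=150) → cum 240
  km 16 (S, w=90) → cum 330  ≥ 285 → median here
  km 19 (T, w=120) → cum 450
  km 34 (U, w=110) → cum 560
  km 48 (V, w=10) → cum 570
Optimal location: km 16.

x = 16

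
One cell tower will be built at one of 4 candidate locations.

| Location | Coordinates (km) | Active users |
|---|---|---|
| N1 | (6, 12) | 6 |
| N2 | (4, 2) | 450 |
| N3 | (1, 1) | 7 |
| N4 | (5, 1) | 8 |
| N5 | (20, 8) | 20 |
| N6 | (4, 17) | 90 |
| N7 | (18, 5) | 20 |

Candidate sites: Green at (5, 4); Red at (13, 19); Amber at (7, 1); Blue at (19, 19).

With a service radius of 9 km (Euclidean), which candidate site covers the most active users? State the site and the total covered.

Coverage radius r = 9 km; a point is covered iff (Δx)²+(Δy)² ≤ 9² = 81.
  Green (5, 4): covers {N1, N2, N3, N4} → 471
  Red (13, 19): covers {none} → 0
  Amber (7, 1): covers {N2, N3, N4} → 465
  Blue (19, 19): covers {none} → 0
Maximum coverage at Green: 471 active users.

Green, covering 471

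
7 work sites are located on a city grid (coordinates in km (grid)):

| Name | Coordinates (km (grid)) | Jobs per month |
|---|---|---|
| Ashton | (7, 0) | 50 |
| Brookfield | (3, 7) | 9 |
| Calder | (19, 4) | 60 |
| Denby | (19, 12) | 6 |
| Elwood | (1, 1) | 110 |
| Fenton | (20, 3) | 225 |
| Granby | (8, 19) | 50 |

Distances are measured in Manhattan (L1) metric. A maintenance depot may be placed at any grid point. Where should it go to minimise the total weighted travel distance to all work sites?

(19, 3)

Manhattan distance separates: Σwᵢ(|x−xᵢ|+|y−yᵢ|) = Σwᵢ|x−xᵢ| + Σwᵢ|y−yᵢ|, so x and y are optimised independently as 1-D weighted medians.
Total weight W = 510; half = 255.
x-coordinate, sorted with cumulative weight:
  x=1 (Elwood, w=110) cum 110
  x=3 (Brookfield, w=9) cum 119
  x=7 (Ashton, w=50) cum 169
  x=8 (Granby, w=50) cum 219
  x=19 (Calder, w=60) cum 279  ← median
  x=19 (Denby, w=6) cum 285
  x=20 (Fenton, w=225) cum 510
⇒ x* = 19
y-coordinate, sorted with cumulative weight:
  y=0 (Ashton, w=50) cum 50
  y=1 (Elwood, w=110) cum 160
  y=3 (Fenton, w=225) cum 385  ← median
  y=4 (Calder, w=60) cum 445
  y=7 (Brookfield, w=9) cum 454
  y=12 (Denby, w=6) cum 460
  y=19 (Granby, w=50) cum 510
⇒ y* = 3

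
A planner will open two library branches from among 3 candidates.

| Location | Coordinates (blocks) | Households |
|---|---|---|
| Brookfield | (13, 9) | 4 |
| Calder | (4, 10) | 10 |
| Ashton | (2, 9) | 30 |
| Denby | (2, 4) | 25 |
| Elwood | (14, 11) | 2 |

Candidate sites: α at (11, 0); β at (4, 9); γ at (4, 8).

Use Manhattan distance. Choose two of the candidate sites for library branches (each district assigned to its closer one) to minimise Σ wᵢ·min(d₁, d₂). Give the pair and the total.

{β, γ}, total 280

Evaluate every pair (each demand assigned to the nearer of the two):
  {β, γ}: total = 280
  {α, β}: total = 305
  {α, γ}: total = 326
Best pair: {β, γ} with total 280.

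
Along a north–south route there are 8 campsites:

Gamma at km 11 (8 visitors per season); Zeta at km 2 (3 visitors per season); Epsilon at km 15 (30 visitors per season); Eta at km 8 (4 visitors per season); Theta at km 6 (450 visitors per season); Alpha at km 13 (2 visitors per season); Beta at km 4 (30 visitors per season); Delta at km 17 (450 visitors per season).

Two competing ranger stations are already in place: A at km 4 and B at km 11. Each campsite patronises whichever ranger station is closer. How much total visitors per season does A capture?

The indifferent point is the midpoint (4+11)/2 = 7.5; campsites left of it (closer to A at 4) go to A, those right go to B.
  Zeta at 2 (w=3) → A
  Beta at 4 (w=30) → A
  Theta at 6 (w=450) → A
  Eta at 8 (w=4) → B
  Gamma at 11 (w=8) → B
  Alpha at 13 (w=2) → B
  Epsilon at 15 (w=30) → B
  Delta at 17 (w=450) → B
A captures 483; B captures 494.

483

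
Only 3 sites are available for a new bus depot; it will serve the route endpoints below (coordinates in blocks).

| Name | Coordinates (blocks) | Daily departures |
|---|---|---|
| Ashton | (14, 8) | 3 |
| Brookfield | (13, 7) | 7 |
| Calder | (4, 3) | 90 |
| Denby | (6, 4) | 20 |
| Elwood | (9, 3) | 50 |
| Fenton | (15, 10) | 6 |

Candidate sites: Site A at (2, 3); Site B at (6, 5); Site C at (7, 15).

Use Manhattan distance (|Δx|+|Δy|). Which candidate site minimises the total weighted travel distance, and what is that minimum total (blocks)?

Total weighted distance at each candidate:
  Site A (2, 3): total = 906
  Site B (6, 5): total = 810
  Site C (7, 15): total = 2508
Minimum is at Site B with total 810 blocks.

Site B, total 810 blocks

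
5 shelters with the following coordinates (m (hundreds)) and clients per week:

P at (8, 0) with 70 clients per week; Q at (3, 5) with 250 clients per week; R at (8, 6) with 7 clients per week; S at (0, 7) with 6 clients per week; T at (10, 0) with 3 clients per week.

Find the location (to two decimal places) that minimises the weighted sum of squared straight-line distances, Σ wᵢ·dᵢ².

(4.15, 3.97)

The minimiser of Σwᵢ‖p−pᵢ‖² is the weighted centroid p* = (Σwᵢpᵢ)/(Σwᵢ).
Σwᵢ = 336.
Σwᵢxᵢ = 70·8 + 250·3 + 7·8 + 6·0 + 3·10 = 1396.
Σwᵢyᵢ = 70·0 + 250·5 + 7·6 + 6·7 + 3·0 = 1334.
x* = 1396/336 = 4.15, y* = 1334/336 = 3.97.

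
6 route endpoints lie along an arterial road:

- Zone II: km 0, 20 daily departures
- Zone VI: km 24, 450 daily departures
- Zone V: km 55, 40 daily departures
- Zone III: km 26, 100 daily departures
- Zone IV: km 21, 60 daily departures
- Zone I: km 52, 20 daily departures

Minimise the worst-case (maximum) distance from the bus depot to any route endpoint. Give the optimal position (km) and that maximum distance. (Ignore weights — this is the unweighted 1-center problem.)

location 27.5, max distance 27.5

The 1-center on a line is the midpoint of the two extreme points: leftmost at 0, rightmost at 55.
Optimal location = (0 + 55)/2 = 27.5; maximum distance = (55 − 0)/2 = 27.5.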